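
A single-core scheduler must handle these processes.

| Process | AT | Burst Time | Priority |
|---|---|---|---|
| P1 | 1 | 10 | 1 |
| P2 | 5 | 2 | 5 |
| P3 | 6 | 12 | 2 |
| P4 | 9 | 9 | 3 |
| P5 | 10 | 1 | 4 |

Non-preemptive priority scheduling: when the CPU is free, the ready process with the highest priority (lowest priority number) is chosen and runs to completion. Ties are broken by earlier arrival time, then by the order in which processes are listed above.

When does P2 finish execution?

Timeline: | idle 0-1 | P1 1-11 | P3 11-23 | P4 23-32 | P5 32-33 | P2 33-35 |
Completion: P1=11  P2=35  P3=23  P4=32  P5=33
Turnaround (C−A): P1=10  P2=30  P3=17  P4=23  P5=23

35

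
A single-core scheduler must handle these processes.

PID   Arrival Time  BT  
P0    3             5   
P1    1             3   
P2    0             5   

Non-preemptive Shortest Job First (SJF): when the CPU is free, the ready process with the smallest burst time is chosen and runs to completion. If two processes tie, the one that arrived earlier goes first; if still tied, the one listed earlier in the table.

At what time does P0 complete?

Schedule: | P2 0-5 | P1 5-8 | P0 8-13 |
Completion: P0=13  P1=8  P2=5

13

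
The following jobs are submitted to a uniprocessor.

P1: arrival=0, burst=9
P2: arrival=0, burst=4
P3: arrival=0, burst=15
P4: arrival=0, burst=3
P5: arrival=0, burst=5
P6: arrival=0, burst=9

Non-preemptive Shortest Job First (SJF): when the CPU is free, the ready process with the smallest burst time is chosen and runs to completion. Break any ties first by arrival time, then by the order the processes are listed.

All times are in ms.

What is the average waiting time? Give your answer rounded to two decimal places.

Timeline: | P4 0-3 | P2 3-7 | P5 7-12 | P1 12-21 | P6 21-30 | P3 30-45 |
Completion: P1=21  P2=7  P3=45  P4=3  P5=12  P6=30
Turnaround (C−A): P1=21  P2=7  P3=45  P4=3  P5=12  P6=30
Waiting times: P1=12, P2=3, P3=30, P4=0, P5=7, P6=21
Average waiting = (12+3+30+0+7+21) / 6 = 73/6 = 12.17

12.17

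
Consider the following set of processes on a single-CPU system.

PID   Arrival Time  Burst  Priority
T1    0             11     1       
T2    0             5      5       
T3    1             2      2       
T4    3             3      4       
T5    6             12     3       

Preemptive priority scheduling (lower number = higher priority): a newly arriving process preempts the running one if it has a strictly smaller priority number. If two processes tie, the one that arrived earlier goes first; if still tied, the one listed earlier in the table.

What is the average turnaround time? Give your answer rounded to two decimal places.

20.00

Gantt: | T1 0-11 | T3 11-13 | T5 13-25 | T4 25-28 | T2 28-33 |
Completion: T1=11  T2=33  T3=13  T4=28  T5=25
Turnaround times: T1=11, T2=33, T3=12, T4=25, T5=19
Average turnaround = (11+33+12+25+19) / 5 = 100/5 = 20.00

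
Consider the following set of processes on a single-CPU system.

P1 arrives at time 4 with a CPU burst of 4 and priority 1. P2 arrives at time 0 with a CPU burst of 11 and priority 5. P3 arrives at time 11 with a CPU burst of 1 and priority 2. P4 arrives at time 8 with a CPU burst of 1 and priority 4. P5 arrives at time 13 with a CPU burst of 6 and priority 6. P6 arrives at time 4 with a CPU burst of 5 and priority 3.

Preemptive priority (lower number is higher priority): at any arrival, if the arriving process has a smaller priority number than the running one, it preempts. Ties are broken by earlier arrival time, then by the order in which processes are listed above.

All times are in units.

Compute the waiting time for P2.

11

Timeline: | P2 0-4 | P1 4-8 | P6 8-11 | P3 11-12 | P6 12-14 | P4 14-15 | P2 15-22 | P5 22-28 |
Completion: P1=8  P2=22  P3=12  P4=15  P5=28  P6=14
Turnaround (C−A): P1=4  P2=22  P3=1  P4=7  P5=15  P6=10
Waiting(P2) = turnaround − burst = 22 − 11 = 11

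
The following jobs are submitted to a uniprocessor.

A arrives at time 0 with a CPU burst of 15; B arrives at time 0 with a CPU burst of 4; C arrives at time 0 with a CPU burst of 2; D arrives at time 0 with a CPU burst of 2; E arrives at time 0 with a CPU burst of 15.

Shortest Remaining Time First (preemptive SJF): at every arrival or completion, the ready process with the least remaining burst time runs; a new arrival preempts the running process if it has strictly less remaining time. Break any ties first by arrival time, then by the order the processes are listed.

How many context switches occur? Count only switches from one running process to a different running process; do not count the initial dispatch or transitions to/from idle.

4

Timeline: | C 0-2 | D 2-4 | B 4-8 | A 8-23 | E 23-38 |
Completion: A=23  B=8  C=2  D=4  E=38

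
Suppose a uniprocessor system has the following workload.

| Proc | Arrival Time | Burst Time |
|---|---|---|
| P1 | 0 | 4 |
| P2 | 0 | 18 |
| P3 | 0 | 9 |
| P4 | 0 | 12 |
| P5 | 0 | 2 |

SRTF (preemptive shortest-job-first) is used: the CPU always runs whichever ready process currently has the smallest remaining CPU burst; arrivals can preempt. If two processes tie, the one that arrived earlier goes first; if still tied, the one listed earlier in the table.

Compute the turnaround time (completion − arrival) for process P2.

Gantt: | P5 0-2 | P1 2-6 | P3 6-15 | P4 15-27 | P2 27-45 |
Completion: P1=6  P2=45  P3=15  P4=27  P5=2
Turnaround (C−A): P1=6  P2=45  P3=15  P4=27  P5=2
Turnaround(P2) = completion − arrival = 45 − 0 = 45

45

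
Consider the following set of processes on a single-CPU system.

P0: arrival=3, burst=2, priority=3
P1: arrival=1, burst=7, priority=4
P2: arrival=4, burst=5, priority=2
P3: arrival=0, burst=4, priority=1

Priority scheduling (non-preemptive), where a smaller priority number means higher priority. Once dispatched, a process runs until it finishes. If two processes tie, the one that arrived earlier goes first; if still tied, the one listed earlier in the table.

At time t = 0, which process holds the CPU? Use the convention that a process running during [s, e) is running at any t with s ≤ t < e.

P3

Schedule: | P3 0-4 | P2 4-9 | P0 9-11 | P1 11-18 |
Completion: P0=11  P1=18  P2=9  P3=4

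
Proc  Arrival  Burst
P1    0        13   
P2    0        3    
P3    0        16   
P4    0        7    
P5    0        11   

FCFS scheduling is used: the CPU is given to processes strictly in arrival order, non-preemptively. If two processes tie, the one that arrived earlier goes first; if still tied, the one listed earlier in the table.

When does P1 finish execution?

Gantt: | P1 0-13 | P2 13-16 | P3 16-32 | P4 32-39 | P5 39-50 |
Completion: P1=13  P2=16  P3=32  P4=39  P5=50
Turnaround (C−A): P1=13  P2=16  P3=32  P4=39  P5=50

13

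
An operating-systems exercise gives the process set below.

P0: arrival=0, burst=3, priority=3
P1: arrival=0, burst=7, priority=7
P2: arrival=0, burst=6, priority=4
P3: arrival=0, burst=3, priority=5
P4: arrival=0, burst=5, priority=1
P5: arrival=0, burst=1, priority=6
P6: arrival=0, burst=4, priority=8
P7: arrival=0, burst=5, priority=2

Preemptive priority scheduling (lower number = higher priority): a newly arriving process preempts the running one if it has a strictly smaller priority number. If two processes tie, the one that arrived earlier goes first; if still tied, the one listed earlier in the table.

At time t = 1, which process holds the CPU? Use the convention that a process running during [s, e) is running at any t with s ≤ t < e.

P4

Timeline: | P4 0-5 | P7 5-10 | P0 10-13 | P2 13-19 | P3 19-22 | P5 22-23 | P1 23-30 | P6 30-34 |
Completion: P0=13  P1=30  P2=19  P3=22  P4=5  P5=23  P6=34  P7=10
Turnaround (C−A): P0=13  P1=30  P2=19  P3=22  P4=5  P5=23  P6=34  P7=10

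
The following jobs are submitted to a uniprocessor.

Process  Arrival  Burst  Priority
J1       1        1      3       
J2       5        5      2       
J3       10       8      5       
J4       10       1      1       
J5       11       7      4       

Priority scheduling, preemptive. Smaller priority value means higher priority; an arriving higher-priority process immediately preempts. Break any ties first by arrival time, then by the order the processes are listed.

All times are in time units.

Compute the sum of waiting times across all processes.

Timeline: | idle 0-1 | J1 1-2 | idle 2-5 | J2 5-10 | J4 10-11 | J5 11-18 | J3 18-26 |
Completion: J1=2  J2=10  J3=26  J4=11  J5=18
Turnaround (C−A): J1=1  J2=5  J3=16  J4=1  J5=7
Waiting = turnaround − burst: J1=0, J2=0, J3=8, J4=0, J5=0
Total waiting = 0 + 0 + 8 + 0 + 0 = 8

8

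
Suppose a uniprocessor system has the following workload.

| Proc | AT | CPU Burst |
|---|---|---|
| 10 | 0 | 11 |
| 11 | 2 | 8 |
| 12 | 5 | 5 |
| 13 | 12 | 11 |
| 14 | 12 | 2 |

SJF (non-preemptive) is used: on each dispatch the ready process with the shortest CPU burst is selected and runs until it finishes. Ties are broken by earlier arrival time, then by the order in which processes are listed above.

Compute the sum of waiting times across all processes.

Timeline: | 10 0-11 | 12 11-16 | 14 16-18 | 11 18-26 | 13 26-37 |
Completion: 10=11  11=26  12=16  13=37  14=18
Turnaround (C−A): 10=11  11=24  12=11  13=25  14=6
Waiting = turnaround − burst: 10=0, 11=16, 12=6, 13=14, 14=4
Total waiting = 0 + 16 + 6 + 14 + 4 = 40

40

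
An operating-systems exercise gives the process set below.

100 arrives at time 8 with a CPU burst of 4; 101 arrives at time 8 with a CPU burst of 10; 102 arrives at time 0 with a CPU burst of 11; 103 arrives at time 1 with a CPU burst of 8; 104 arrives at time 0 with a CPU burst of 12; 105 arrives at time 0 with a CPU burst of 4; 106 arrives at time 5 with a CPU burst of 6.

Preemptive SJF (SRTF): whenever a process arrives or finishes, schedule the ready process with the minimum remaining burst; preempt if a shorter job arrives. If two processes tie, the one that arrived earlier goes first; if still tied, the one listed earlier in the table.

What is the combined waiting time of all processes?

105

Timeline: | 105 0-4 | 103 4-5 | 106 5-11 | 100 11-15 | 103 15-22 | 101 22-32 | 102 32-43 | 104 43-55 |
Completion: 100=15  101=32  102=43  103=22  104=55  105=4  106=11
Waiting = turnaround − burst: 100=3, 101=14, 102=32, 103=13, 104=43, 105=0, 106=0
Total waiting = 3 + 14 + 32 + 13 + 43 + 0 + 0 = 105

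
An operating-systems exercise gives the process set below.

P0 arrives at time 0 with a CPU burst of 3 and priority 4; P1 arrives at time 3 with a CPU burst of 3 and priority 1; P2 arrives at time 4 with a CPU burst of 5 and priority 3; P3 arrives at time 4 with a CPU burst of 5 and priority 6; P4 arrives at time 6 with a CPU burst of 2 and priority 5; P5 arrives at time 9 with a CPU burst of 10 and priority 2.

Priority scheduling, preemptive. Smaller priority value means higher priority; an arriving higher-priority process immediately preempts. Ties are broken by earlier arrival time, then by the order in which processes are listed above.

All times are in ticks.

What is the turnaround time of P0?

3

Timeline: | P0 0-3 | P1 3-6 | P2 6-9 | P5 9-19 | P2 19-21 | P4 21-23 | P3 23-28 |
Completion: P0=3  P1=6  P2=21  P3=28  P4=23  P5=19
Turnaround (C−A): P0=3  P1=3  P2=17  P3=24  P4=17  P5=10
Turnaround(P0) = completion − arrival = 3 − 0 = 3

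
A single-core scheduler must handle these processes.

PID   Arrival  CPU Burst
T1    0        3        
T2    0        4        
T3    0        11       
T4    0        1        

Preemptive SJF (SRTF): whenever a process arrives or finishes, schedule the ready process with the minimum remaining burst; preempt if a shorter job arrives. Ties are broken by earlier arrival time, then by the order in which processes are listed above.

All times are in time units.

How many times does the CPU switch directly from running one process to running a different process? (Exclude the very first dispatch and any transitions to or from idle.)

3

Schedule: | T4 0-1 | T1 1-4 | T2 4-8 | T3 8-19 |
Completion: T1=4  T2=8  T3=19  T4=1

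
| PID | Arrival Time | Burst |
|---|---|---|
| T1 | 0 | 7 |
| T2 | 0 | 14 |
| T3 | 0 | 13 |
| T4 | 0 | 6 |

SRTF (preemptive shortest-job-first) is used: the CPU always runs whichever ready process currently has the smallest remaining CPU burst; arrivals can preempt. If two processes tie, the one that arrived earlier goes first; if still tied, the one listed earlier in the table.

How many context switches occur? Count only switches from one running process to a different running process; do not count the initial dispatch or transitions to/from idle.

Timeline: | T4 0-6 | T1 6-13 | T3 13-26 | T2 26-40 |
Completion: T1=13  T2=40  T3=26  T4=6
Turnaround (C−A): T1=13  T2=40  T3=26  T4=6

3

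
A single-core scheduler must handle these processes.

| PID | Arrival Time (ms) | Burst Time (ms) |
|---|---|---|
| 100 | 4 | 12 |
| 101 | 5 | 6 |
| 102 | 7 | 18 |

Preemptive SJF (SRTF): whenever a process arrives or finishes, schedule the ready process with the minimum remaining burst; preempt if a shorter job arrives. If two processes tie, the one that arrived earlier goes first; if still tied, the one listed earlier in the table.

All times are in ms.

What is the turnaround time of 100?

Timeline: | idle 0-4 | 100 4-5 | 101 5-11 | 100 11-22 | 102 22-40 |
Completion: 100=22  101=11  102=40
Turnaround (C−A): 100=18  101=6  102=33
Turnaround(100) = completion − arrival = 22 − 4 = 18

18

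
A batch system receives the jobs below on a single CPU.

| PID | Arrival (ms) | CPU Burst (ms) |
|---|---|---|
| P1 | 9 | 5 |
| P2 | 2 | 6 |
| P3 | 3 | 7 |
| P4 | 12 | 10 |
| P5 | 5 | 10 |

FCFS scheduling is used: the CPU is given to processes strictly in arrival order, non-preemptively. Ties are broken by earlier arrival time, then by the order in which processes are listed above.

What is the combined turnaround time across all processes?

Gantt: | idle 0-2 | P2 2-8 | P3 8-15 | P5 15-25 | P1 25-30 | P4 30-40 |
Completion: P1=30  P2=8  P3=15  P4=40  P5=25
Turnaround = completion − arrival: P1=21, P2=6, P3=12, P4=28, P5=20
Total turnaround = 21 + 6 + 12 + 28 + 20 = 87

87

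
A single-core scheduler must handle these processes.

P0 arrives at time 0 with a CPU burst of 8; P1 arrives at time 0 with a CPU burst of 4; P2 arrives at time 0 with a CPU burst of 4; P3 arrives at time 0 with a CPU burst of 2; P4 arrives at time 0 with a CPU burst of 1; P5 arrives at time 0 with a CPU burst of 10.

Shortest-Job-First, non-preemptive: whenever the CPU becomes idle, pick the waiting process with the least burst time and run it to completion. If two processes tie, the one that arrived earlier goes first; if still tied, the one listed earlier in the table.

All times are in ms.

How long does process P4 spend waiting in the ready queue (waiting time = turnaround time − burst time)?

0

Gantt: | P4 0-1 | P3 1-3 | P1 3-7 | P2 7-11 | P0 11-19 | P5 19-29 |
Completion: P0=19  P1=7  P2=11  P3=3  P4=1  P5=29
Turnaround (C−A): P0=19  P1=7  P2=11  P3=3  P4=1  P5=29
Waiting(P4) = turnaround − burst = 1 − 1 = 0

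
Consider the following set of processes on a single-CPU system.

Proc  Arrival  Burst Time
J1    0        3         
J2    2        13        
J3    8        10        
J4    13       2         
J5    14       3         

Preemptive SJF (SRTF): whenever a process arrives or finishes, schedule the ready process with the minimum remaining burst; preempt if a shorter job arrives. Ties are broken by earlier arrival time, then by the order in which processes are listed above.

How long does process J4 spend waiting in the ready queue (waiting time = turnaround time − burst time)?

Gantt: | J1 0-3 | J2 3-13 | J4 13-15 | J2 15-18 | J5 18-21 | J3 21-31 |
Completion: J1=3  J2=18  J3=31  J4=15  J5=21
Turnaround (C−A): J1=3  J2=16  J3=23  J4=2  J5=7
Waiting(J4) = turnaround − burst = 2 − 2 = 0

0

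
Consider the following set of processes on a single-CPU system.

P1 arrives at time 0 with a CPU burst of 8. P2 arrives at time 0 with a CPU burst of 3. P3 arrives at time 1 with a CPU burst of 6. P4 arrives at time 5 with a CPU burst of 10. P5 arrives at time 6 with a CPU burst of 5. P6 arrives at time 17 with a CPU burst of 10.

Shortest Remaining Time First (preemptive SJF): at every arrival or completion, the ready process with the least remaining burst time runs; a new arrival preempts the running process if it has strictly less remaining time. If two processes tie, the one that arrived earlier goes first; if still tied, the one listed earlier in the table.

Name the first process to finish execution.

Gantt: | P2 0-3 | P3 3-9 | P5 9-14 | P1 14-22 | P4 22-32 | P6 32-42 |
Completion: P1=22  P2=3  P3=9  P4=32  P5=14  P6=42
Turnaround (C−A): P1=22  P2=3  P3=8  P4=27  P5=8  P6=25
Finish order: P2 → P3 → P5 → P1 → P4 → P6

P2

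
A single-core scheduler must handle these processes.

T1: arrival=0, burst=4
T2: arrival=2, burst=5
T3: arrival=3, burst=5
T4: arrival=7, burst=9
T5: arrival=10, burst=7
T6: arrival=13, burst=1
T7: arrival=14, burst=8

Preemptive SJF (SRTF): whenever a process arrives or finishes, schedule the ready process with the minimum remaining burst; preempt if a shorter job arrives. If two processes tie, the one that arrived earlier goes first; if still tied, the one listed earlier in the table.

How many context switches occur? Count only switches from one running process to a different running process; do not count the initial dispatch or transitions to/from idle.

6

Schedule: | T1 0-4 | T2 4-9 | T3 9-14 | T6 14-15 | T5 15-22 | T7 22-30 | T4 30-39 |
Completion: T1=4  T2=9  T3=14  T4=39  T5=22  T6=15  T7=30
Turnaround (C−A): T1=4  T2=7  T3=11  T4=32  T5=12  T6=2  T7=16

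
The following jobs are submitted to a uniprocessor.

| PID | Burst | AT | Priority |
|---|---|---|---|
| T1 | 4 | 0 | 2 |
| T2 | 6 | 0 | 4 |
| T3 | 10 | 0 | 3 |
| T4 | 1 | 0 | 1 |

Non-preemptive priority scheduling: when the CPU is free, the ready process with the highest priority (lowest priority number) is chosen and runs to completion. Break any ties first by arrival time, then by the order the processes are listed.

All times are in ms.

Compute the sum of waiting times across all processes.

Gantt: | T4 0-1 | T1 1-5 | T3 5-15 | T2 15-21 |
Completion: T1=5  T2=21  T3=15  T4=1
Waiting = turnaround − burst: T1=1, T2=15, T3=5, T4=0
Total waiting = 1 + 15 + 5 + 0 = 21

21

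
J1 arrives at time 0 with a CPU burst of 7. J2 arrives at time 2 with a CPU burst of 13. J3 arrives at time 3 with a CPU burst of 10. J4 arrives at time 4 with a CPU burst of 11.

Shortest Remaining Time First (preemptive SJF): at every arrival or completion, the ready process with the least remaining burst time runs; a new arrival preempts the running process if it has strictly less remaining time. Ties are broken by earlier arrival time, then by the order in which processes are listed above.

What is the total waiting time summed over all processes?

Schedule: | J1 0-7 | J3 7-17 | J4 17-28 | J2 28-41 |
Completion: J1=7  J2=41  J3=17  J4=28
Waiting = turnaround − burst: J1=0, J2=26, J3=4, J4=13
Total waiting = 0 + 26 + 4 + 13 = 43

43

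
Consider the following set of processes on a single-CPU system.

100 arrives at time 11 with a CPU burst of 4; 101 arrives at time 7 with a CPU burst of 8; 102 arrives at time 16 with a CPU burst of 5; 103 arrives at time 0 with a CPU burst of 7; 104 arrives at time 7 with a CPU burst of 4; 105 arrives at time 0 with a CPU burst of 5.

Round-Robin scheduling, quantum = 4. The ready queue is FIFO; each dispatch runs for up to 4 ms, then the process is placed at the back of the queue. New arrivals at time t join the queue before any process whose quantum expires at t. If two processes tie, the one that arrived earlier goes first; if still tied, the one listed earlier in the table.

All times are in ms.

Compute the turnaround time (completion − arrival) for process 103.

11

Gantt: | 103 0-4 | 105 4-8 | 103 8-11 | 101 11-15 | 104 15-19 | 105 19-20 | 100 20-24 | 101 24-28 | 102 28-33 |
Completion: 100=24  101=28  102=33  103=11  104=19  105=20
Turnaround (C−A): 100=13  101=21  102=17  103=11  104=12  105=20
Turnaround(103) = completion − arrival = 11 − 0 = 11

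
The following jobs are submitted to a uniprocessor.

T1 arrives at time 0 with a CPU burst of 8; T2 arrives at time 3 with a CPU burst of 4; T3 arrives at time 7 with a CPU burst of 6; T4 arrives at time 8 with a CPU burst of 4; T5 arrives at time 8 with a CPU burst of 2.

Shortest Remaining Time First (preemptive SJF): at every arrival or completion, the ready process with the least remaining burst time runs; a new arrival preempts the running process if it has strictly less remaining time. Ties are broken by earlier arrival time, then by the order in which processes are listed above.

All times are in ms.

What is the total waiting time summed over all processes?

Schedule: | T1 0-3 | T2 3-7 | T1 7-8 | T5 8-10 | T1 10-14 | T4 14-18 | T3 18-24 |
Completion: T1=14  T2=7  T3=24  T4=18  T5=10
Waiting = turnaround − burst: T1=6, T2=0, T3=11, T4=6, T5=0
Total waiting = 6 + 0 + 11 + 6 + 0 = 23

23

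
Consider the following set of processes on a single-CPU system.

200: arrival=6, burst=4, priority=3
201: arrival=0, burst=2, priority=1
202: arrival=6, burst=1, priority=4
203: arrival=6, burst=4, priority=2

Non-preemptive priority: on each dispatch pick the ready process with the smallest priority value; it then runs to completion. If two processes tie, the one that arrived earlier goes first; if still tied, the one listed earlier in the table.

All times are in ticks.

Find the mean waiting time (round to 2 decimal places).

Schedule: | 201 0-2 | idle 2-6 | 203 6-10 | 200 10-14 | 202 14-15 |
Completion: 200=14  201=2  202=15  203=10
Turnaround (C−A): 200=8  201=2  202=9  203=4
Waiting times: 200=4, 201=0, 202=8, 203=0
Average waiting = (4+0+8+0) / 4 = 12/4 = 3.00

3.00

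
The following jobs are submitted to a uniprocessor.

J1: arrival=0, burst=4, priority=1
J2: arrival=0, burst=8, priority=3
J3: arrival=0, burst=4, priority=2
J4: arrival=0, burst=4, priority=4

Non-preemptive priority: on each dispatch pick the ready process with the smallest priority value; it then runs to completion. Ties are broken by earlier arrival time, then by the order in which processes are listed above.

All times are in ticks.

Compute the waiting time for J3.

Timeline: | J1 0-4 | J3 4-8 | J2 8-16 | J4 16-20 |
Completion: J1=4  J2=16  J3=8  J4=20
Waiting(J3) = turnaround − burst = 8 − 4 = 4

4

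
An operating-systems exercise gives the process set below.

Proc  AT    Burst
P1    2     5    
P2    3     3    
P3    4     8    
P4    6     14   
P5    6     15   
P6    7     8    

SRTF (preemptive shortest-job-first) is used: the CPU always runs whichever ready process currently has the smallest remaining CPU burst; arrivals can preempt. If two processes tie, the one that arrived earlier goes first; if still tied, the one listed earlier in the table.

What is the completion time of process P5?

55

Schedule: | idle 0-2 | P1 2-3 | P2 3-6 | P1 6-10 | P3 10-18 | P6 18-26 | P4 26-40 | P5 40-55 |
Completion: P1=10  P2=6  P3=18  P4=40  P5=55  P6=26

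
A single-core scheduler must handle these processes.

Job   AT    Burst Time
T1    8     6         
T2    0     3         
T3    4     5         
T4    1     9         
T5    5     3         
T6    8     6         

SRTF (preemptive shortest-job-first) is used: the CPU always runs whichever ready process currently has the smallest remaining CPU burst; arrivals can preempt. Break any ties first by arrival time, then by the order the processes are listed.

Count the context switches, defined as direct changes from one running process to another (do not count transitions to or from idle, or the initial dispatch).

7

Gantt: | T2 0-3 | T4 3-4 | T3 4-5 | T5 5-8 | T3 8-12 | T1 12-18 | T6 18-24 | T4 24-32 |
Completion: T1=18  T2=3  T3=12  T4=32  T5=8  T6=24
Turnaround (C−A): T1=10  T2=3  T3=8  T4=31  T5=3  T6=16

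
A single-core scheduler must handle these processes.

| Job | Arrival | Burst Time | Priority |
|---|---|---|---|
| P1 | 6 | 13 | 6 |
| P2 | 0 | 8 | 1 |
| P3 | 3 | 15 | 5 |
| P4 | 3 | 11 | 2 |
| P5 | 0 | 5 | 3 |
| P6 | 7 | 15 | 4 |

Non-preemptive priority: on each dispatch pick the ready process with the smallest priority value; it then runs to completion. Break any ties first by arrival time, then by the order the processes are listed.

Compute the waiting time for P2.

0

Timeline: | P2 0-8 | P4 8-19 | P5 19-24 | P6 24-39 | P3 39-54 | P1 54-67 |
Completion: P1=67  P2=8  P3=54  P4=19  P5=24  P6=39
Waiting(P2) = turnaround − burst = 8 − 8 = 0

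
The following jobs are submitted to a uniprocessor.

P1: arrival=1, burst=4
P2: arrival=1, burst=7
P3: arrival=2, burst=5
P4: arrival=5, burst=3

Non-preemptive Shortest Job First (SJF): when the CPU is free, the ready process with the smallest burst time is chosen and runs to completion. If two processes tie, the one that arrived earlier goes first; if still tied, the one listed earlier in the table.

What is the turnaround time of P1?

Timeline: | idle 0-1 | P1 1-5 | P4 5-8 | P3 8-13 | P2 13-20 |
Completion: P1=5  P2=20  P3=13  P4=8
Turnaround(P1) = completion − arrival = 5 − 1 = 4

4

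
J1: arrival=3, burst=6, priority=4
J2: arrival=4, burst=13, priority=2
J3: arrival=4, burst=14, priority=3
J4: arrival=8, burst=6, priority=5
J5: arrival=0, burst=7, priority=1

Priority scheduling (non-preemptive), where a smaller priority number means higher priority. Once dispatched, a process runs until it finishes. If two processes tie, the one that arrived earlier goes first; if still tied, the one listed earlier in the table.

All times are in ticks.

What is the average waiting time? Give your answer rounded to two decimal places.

16.40

Gantt: | J5 0-7 | J2 7-20 | J3 20-34 | J1 34-40 | J4 40-46 |
Completion: J1=40  J2=20  J3=34  J4=46  J5=7
Turnaround (C−A): J1=37  J2=16  J3=30  J4=38  J5=7
Waiting times: J1=31, J2=3, J3=16, J4=32, J5=0
Average waiting = (31+3+16+32+0) / 5 = 82/5 = 16.40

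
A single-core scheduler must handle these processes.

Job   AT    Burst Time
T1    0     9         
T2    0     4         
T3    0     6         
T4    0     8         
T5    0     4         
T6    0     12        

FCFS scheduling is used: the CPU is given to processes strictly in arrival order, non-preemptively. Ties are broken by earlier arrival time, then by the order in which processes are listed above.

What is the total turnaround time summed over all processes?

Schedule: | T1 0-9 | T2 9-13 | T3 13-19 | T4 19-27 | T5 27-31 | T6 31-43 |
Completion: T1=9  T2=13  T3=19  T4=27  T5=31  T6=43
Turnaround = completion − arrival: T1=9, T2=13, T3=19, T4=27, T5=31, T6=43
Total turnaround = 9 + 13 + 19 + 27 + 31 + 43 = 142

142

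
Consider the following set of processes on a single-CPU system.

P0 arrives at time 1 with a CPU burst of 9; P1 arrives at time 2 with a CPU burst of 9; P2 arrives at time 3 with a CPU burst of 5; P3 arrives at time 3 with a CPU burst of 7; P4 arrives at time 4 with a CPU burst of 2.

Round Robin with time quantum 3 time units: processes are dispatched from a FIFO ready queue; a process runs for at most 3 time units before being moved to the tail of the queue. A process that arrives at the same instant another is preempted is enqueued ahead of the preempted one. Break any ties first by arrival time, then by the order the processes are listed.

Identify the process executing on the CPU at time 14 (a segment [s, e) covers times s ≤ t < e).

P4

Timeline: | idle 0-1 | P0 1-4 | P1 4-7 | P2 7-10 | P3 10-13 | P4 13-15 | P0 15-18 | P1 18-21 | P2 21-23 | P3 23-26 | P0 26-29 | P1 29-32 | P3 32-33 |
Completion: P0=29  P1=32  P2=23  P3=33  P4=15
Turnaround (C−A): P0=28  P1=30  P2=20  P3=30  P4=11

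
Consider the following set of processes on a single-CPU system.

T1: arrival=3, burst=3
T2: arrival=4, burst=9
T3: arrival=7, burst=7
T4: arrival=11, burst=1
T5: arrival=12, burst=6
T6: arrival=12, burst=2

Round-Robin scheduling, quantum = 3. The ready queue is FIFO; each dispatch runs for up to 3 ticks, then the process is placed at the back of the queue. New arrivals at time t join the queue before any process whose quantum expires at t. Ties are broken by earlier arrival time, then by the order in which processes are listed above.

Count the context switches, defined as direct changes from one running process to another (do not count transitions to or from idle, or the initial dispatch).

10

Timeline: | idle 0-3 | T1 3-6 | T2 6-9 | T3 9-12 | T2 12-15 | T4 15-16 | T5 16-19 | T6 19-21 | T3 21-24 | T2 24-27 | T5 27-30 | T3 30-31 |
Completion: T1=6  T2=27  T3=31  T4=16  T5=30  T6=21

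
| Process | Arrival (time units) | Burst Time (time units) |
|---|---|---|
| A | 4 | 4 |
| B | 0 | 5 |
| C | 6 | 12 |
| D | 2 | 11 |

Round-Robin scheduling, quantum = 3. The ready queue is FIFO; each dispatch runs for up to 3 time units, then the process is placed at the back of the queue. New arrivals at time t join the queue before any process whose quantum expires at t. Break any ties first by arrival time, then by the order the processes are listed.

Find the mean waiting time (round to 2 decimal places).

Gantt: | B 0-3 | D 3-6 | B 6-8 | A 8-11 | C 11-14 | D 14-17 | A 17-18 | C 18-21 | D 21-24 | C 24-27 | D 27-29 | C 29-32 |
Completion: A=18  B=8  C=32  D=29
Turnaround (C−A): A=14  B=8  C=26  D=27
Waiting times: A=10, B=3, C=14, D=16
Average waiting = (10+3+14+16) / 4 = 43/4 = 10.75

10.75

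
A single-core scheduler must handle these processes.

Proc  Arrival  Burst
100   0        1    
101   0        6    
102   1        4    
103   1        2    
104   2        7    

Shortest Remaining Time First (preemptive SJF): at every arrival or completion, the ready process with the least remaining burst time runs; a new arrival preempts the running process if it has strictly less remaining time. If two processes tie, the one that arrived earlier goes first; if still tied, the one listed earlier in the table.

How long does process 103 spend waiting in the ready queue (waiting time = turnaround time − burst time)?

0

Timeline: | 100 0-1 | 103 1-3 | 102 3-7 | 101 7-13 | 104 13-20 |
Completion: 100=1  101=13  102=7  103=3  104=20
Waiting(103) = turnaround − burst = 2 − 2 = 0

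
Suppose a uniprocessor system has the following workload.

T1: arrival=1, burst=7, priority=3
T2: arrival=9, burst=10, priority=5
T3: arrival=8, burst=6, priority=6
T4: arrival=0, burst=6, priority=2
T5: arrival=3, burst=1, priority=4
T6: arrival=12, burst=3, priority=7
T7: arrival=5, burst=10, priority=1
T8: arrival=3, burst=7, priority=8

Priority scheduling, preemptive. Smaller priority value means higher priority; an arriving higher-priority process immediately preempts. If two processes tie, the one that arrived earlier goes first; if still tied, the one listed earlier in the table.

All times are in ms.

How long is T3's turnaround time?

32

Schedule: | T4 0-5 | T7 5-15 | T4 15-16 | T1 16-23 | T5 23-24 | T2 24-34 | T3 34-40 | T6 40-43 | T8 43-50 |
Completion: T1=23  T2=34  T3=40  T4=16  T5=24  T6=43  T7=15  T8=50
Turnaround (C−A): T1=22  T2=25  T3=32  T4=16  T5=21  T6=31  T7=10  T8=47
Turnaround(T3) = completion − arrival = 40 − 8 = 32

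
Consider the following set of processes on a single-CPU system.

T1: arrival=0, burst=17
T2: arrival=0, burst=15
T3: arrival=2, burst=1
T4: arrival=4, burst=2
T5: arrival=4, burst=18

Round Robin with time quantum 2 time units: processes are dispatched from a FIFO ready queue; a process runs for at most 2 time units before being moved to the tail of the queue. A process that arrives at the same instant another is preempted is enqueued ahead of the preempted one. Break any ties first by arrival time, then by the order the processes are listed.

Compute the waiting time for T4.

Schedule: | T1 0-2 | T2 2-4 | T3 4-5 | T1 5-7 | T4 7-9 | T5 9-11 | T2 11-13 | T1 13-15 | T5 15-17 | T2 17-19 | T1 19-21 | T5 21-23 | T2 23-25 | T1 25-27 | T5 27-29 | T2 29-31 | T1 31-33 | T5 33-35 | T2 35-37 | T1 37-39 | T5 39-41 | T2 41-43 | T1 43-45 | T5 45-47 | T2 47-48 | T1 48-49 | T5 49-53 |
Completion: T1=49  T2=48  T3=5  T4=9  T5=53
Turnaround (C−A): T1=49  T2=48  T3=3  T4=5  T5=49
Waiting(T4) = turnaround − burst = 5 − 2 = 3

3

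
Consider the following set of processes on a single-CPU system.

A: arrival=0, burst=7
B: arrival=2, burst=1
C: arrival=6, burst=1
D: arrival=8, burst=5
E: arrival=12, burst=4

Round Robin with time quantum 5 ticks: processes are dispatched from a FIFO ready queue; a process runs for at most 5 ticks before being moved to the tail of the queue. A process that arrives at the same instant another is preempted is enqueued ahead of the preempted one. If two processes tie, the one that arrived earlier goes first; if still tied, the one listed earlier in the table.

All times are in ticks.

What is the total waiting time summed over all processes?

Timeline: | A 0-5 | B 5-6 | A 6-8 | C 8-9 | D 9-14 | E 14-18 |
Completion: A=8  B=6  C=9  D=14  E=18
Waiting = turnaround − burst: A=1, B=3, C=2, D=1, E=2
Total waiting = 1 + 3 + 2 + 1 + 2 = 9

9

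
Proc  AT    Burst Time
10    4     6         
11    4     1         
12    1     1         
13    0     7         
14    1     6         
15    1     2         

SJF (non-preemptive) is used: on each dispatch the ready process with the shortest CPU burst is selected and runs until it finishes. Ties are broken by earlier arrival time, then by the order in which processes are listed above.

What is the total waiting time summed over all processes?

Gantt: | 13 0-7 | 12 7-8 | 11 8-9 | 15 9-11 | 14 11-17 | 10 17-23 |
Completion: 10=23  11=9  12=8  13=7  14=17  15=11
Turnaround (C−A): 10=19  11=5  12=7  13=7  14=16  15=10
Waiting = turnaround − burst: 10=13, 11=4, 12=6, 13=0, 14=10, 15=8
Total waiting = 13 + 4 + 6 + 0 + 10 + 8 = 41

41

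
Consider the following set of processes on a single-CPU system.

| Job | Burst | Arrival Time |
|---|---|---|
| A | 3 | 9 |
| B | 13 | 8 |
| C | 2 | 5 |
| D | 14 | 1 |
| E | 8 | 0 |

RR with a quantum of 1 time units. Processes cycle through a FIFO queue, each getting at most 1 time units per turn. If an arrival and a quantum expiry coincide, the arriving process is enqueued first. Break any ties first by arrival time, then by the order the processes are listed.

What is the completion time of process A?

Gantt: | E 0-1 | D 1-2 | E 2-3 | D 3-4 | E 4-5 | D 5-6 | C 6-7 | E 7-8 | D 8-9 | C 9-10 | B 10-11 | E 11-12 | A 12-13 | D 13-14 | B 14-15 | E 15-16 | A 16-17 | D 17-18 | B 18-19 | E 19-20 | A 20-21 | D 21-22 | B 22-23 | E 23-24 | D 24-25 | B 25-26 | D 26-27 | B 27-28 | D 28-29 | B 29-30 | D 30-31 | B 31-32 | D 32-33 | B 33-34 | D 34-35 | B 35-36 | D 36-37 | B 37-40 |
Completion: A=21  B=40  C=10  D=37  E=24

21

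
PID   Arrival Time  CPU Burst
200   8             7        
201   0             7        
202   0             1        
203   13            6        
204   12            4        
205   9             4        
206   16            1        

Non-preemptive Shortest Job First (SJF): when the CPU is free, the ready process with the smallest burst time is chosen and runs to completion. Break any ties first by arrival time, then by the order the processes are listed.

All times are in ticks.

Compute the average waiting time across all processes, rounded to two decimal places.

4.14

Schedule: | 202 0-1 | 201 1-8 | 200 8-15 | 205 15-19 | 206 19-20 | 204 20-24 | 203 24-30 |
Completion: 200=15  201=8  202=1  203=30  204=24  205=19  206=20
Turnaround (C−A): 200=7  201=8  202=1  203=17  204=12  205=10  206=4
Waiting times: 200=0, 201=1, 202=0, 203=11, 204=8, 205=6, 206=3
Average waiting = (0+1+0+11+8+6+3) / 7 = 29/7 = 4.14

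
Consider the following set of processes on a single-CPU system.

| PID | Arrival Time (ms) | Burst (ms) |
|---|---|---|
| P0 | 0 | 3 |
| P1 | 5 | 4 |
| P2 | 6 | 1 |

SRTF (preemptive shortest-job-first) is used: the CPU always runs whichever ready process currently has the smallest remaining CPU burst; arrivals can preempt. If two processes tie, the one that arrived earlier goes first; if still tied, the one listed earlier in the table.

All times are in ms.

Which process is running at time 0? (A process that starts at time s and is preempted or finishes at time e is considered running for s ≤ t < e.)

P0

Gantt: | P0 0-3 | idle 3-5 | P1 5-6 | P2 6-7 | P1 7-10 |
Completion: P0=3  P1=10  P2=7
Turnaround (C−A): P0=3  P1=5  P2=1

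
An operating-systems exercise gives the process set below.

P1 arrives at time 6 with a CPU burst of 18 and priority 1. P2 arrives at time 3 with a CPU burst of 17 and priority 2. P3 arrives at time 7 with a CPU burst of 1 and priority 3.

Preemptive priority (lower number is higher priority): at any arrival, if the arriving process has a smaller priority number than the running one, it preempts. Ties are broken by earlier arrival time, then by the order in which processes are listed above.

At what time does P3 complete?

39

Gantt: | idle 0-3 | P2 3-6 | P1 6-24 | P2 24-38 | P3 38-39 |
Completion: P1=24  P2=38  P3=39
Turnaround (C−A): P1=18  P2=35  P3=32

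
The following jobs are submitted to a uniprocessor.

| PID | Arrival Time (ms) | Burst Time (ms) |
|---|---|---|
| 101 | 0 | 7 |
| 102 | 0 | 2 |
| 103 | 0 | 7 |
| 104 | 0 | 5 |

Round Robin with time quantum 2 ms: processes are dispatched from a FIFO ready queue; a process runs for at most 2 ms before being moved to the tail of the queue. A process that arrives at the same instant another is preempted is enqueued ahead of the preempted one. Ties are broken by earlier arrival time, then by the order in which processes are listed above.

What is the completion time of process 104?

Schedule: | 101 0-2 | 102 2-4 | 103 4-6 | 104 6-8 | 101 8-10 | 103 10-12 | 104 12-14 | 101 14-16 | 103 16-18 | 104 18-19 | 101 19-20 | 103 20-21 |
Completion: 101=20  102=4  103=21  104=19

19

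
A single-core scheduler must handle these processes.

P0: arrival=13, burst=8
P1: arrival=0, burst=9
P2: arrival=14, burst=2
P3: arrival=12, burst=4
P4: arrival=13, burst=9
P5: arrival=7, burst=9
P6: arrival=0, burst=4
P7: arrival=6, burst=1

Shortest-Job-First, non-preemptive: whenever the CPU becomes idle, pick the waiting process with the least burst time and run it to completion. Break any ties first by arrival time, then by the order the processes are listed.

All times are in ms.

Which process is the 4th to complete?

Gantt: | P6 0-4 | P1 4-13 | P7 13-14 | P2 14-16 | P3 16-20 | P0 20-28 | P5 28-37 | P4 37-46 |
Completion: P0=28  P1=13  P2=16  P3=20  P4=46  P5=37  P6=4  P7=14
Turnaround (C−A): P0=15  P1=13  P2=2  P3=8  P4=33  P5=30  P6=4  P7=8
Finish order: P6 → P1 → P7 → P2 → P3 → P0 → P5 → P4

P2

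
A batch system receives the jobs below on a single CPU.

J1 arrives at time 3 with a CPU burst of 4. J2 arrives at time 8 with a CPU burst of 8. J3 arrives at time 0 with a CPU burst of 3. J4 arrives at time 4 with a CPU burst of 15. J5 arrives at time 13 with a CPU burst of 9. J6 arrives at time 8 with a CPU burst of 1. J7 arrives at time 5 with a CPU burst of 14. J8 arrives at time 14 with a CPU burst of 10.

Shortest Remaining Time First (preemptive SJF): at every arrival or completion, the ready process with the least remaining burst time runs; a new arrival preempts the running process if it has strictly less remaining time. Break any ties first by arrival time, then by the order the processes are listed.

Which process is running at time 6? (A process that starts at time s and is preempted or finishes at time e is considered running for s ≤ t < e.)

J1

Schedule: | J3 0-3 | J1 3-7 | J7 7-8 | J6 8-9 | J2 9-17 | J5 17-26 | J8 26-36 | J7 36-49 | J4 49-64 |
Completion: J1=7  J2=17  J3=3  J4=64  J5=26  J6=9  J7=49  J8=36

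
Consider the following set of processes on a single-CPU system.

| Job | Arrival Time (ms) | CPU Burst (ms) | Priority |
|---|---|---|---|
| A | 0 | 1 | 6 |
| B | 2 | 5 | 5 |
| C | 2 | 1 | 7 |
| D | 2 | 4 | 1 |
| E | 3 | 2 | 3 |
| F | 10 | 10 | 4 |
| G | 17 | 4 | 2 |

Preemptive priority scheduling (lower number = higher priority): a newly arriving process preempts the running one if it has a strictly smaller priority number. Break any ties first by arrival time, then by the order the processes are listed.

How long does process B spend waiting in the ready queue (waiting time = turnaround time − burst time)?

20

Timeline: | A 0-1 | idle 1-2 | D 2-6 | E 6-8 | B 8-10 | F 10-17 | G 17-21 | F 21-24 | B 24-27 | C 27-28 |
Completion: A=1  B=27  C=28  D=6  E=8  F=24  G=21
Waiting(B) = turnaround − burst = 25 − 5 = 20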